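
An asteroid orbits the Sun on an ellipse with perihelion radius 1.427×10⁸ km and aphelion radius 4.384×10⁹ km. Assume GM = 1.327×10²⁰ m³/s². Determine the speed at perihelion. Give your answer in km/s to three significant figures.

v ≈ 42.4 km/s

Semi-major axis a = (r_p + r_a)/2 = 2.2634×10⁹ km = 2.263×10¹² m.
Vis-viva: v² = μ(2/r − 1/a) = 1.327×10²⁰ × (1.402×10⁻¹¹ − 4.418×10⁻¹³) = 1.801×10⁹ m²/s².
v = 42440 m/s = 42.44 km/s.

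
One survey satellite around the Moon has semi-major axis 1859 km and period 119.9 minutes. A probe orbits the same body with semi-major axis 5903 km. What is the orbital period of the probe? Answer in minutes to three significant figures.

Kepler's third law: T² ∝ a³, so T₂ = T₁ (a₂/a₁)^(3/2).
a₂/a₁ = 3.175, (a₂/a₁)^(3/2) = 5.658.
T₂ = 119.9 × 5.658 = 678.4 minutes.

T₂ ≈ 678 minutes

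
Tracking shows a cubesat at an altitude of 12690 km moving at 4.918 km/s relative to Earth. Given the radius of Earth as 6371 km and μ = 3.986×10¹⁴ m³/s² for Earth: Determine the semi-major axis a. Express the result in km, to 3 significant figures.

a ≈ 22600 km

r = 6371 + 12690 = 19061 km = 1.906×10⁷ m.
Specific orbital energy ε = v²/2 − μ/r = (4918)²/2 − 3.986×10¹⁴/1.906×10⁷ = -8.818×10⁶ J/kg.
Since ε = −μ/(2a), a = −μ/(2ε) = 2.260×10⁷ m = 22600 km.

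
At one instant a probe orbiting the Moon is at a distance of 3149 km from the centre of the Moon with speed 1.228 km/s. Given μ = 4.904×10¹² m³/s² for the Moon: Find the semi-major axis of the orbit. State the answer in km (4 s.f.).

r = 3.149×10⁶ m.
Specific orbital energy ε = v²/2 − μ/r = (1228)²/2 − 4.904×10¹²/3.149×10⁶ = -8.033×10⁵ J/kg.
Since ε = −μ/(2a), a = −μ/(2ε) = 3.052×10⁶ m = 3052.3 km.

a ≈ 3052 km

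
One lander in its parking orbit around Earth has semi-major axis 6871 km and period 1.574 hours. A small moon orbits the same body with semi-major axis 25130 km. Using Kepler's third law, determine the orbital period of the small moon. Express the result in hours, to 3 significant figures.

T₂ ≈ 11.0 hours

Kepler's third law: T² ∝ a³, so T₂ = T₁ (a₂/a₁)^(3/2).
a₂/a₁ = 3.657, (a₂/a₁)^(3/2) = 6.995.
T₂ = 1.574 × 6.995 = 11.01 hours.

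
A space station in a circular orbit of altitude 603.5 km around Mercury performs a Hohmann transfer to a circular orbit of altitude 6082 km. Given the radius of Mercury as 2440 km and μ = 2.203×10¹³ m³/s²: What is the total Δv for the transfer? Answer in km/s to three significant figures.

r₁ = 2440 + 603.5 = 3043.5 km = 3.0435×10⁶ m.
r₂ = 2440 + 6082 = 8522.0 km = 8.5220×10⁶ m.
Transfer ellipse a_t = (r₁ + r₂)/2 = 5.783×10⁶ m.
At r₁: circular v_c1 = √(μ/r₁) = 2690 m/s; transfer-periherm v_p = √[μ(2/r₁ − 1/a_t)] = 3266 m/s.
Δv₁ = v_p − v_c1 = 575.6 m/s.
At r₂: circular v_c2 = √(μ/r₂) = 1608 m/s; transfer-apoherm v_a = √[μ(2/r₂ − 1/a_t)] = 1166 m/s.
Δv₂ = v_c2 − v_a = 441.4 m/s.
Total Δv = Δv₁ + Δv₂ = 1017 m/s = 1.017 km/s.

Δv_total ≈ 1.02 km/s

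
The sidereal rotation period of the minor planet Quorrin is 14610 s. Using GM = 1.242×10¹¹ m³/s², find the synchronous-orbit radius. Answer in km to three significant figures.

A synchronous orbit has period T, so by Kepler's third law a = (μT²/4π²)^(1/3).
μT²/4π² = 1.242×10¹¹ × (1.461×10⁴)² / 39.48 = 6.715×10¹⁷ m³.
a = 8.757×10⁵ m = 875.70 km.

r_sync ≈ 876 km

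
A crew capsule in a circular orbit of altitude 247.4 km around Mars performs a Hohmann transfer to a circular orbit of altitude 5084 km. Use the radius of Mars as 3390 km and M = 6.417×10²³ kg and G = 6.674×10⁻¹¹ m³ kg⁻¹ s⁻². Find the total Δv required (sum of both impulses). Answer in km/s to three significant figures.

μ = GM = 6.674×10⁻¹¹ × 6.417×10²³ = 4.283×10¹³ m³/s².
r₁ = 3390 + 247.4 = 3637.4 km = 3.6374×10⁶ m.
r₂ = 3390 + 5084 = 8474.0 km = 8.4740×10⁶ m.
Transfer ellipse a_t = (r₁ + r₂)/2 = 6.056×10⁶ m.
At r₁: circular v_c1 = √(μ/r₁) = 3431 m/s; transfer-periapsis v_p = √[μ(2/r₁ − 1/a_t)] = 4059 m/s.
Δv₁ = v_p − v_c1 = 627.7 m/s.
At r₂: circular v_c2 = √(μ/r₂) = 2248 m/s; transfer-apoapsis v_a = √[μ(2/r₂ − 1/a_t)] = 1742 m/s.
Δv₂ = v_c2 − v_a = 505.8 m/s.
Total Δv = Δv₁ + Δv₂ = 1133 m/s = 1.133 km/s.

Δv_total ≈ 1.13 km/s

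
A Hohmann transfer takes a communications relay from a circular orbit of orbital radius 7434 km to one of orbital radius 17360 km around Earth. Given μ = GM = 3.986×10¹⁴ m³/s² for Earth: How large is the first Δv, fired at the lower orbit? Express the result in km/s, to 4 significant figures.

r₁ = 7434 km = 7.434×10⁶ m.
r₂ = 17360 km = 1.736×10⁷ m.
Transfer ellipse a_t = (r₁ + r₂)/2 = 1.240×10⁷ m.
At r₁: circular v_c1 = √(μ/r₁) = 7322 m/s; transfer-perigee v_p = √[μ(2/r₁ − 1/a_t)] = 8665 m/s.
Δv₁ = v_p − v_c1 = 1343 m/s.
= 1.343 km/s.

Δv ≈ 1.343 km/s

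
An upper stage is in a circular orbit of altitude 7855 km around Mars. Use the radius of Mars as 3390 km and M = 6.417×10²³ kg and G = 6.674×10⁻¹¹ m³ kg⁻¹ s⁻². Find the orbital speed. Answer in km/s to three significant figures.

μ = GM = 6.674×10⁻¹¹ × 6.417×10²³ = 4.283×10¹³ m³/s².
r = 3390 + 7855 = 11245 km = 1.1245×10⁷ m.
For a circular orbit v = √(μ/r) = √(4.283×10¹³ / 1.124×10⁷) = √(3.809×10⁶) = 1952 m/s.
That is 1.952 km/s.

v ≈ 1.95 km/s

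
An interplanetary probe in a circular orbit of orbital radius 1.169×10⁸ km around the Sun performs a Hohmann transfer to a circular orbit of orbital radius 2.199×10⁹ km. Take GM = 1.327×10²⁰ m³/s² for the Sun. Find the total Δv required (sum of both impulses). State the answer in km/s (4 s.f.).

r₁ = 1.169×10⁸ km = 1.169×10¹¹ m.
r₂ = 2.199×10⁹ km = 2.199×10¹² m.
Transfer ellipse a_t = (r₁ + r₂)/2 = 1.158×10¹² m.
At r₁: circular v_c1 = √(μ/r₁) = 33690 m/s; transfer-perihelion v_p = √[μ(2/r₁ − 1/a_t)] = 46430 m/s.
Δv₁ = v_p − v_c1 = 12740 m/s.
At r₂: circular v_c2 = √(μ/r₂) = 7768 m/s; transfer-aphelion v_a = √[μ(2/r₂ − 1/a_t)] = 2468 m/s.
Δv₂ = v_c2 − v_a = 5300 m/s.
Total Δv = Δv₁ + Δv₂ = 18040 m/s = 18.04 km/s.

Δv_total ≈ 18.04 km/s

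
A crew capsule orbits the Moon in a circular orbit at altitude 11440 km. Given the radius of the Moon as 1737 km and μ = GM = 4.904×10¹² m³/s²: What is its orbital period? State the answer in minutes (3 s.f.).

T ≈ 2260 minutes

r = 1737 + 11440 = 13177 km = 1.3177×10⁷ m.
Kepler's third law: T = 2π√(r³/μ) = 2π√((1.318×10⁷)³ / 4.904×10¹²).
r³/μ = 4.666×10⁸ s², so T = 2π × 2.160×10⁴ = 1.357×10⁵ s.
Converting: 1.357×10⁵ s ÷ 60.00 = 2262 minutes.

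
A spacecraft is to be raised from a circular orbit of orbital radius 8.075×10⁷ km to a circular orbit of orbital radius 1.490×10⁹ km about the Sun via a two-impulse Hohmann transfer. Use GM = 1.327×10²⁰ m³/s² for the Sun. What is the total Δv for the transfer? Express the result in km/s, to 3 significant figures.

r₁ = 8.075×10⁷ km = 8.075×10¹⁰ m.
r₂ = 1.490×10⁹ km = 1.490×10¹² m.
Transfer ellipse a_t = (r₁ + r₂)/2 = 7.854×10¹¹ m.
At r₁: circular v_c1 = √(μ/r₁) = 40540 m/s; transfer-perihelion v_p = √[μ(2/r₁ − 1/a_t)] = 55840 m/s.
Δv₁ = v_p − v_c1 = 15300 m/s.
At r₂: circular v_c2 = √(μ/r₂) = 9437 m/s; transfer-aphelion v_a = √[μ(2/r₂ − 1/a_t)] = 3026 m/s.
Δv₂ = v_c2 − v_a = 6411 m/s.
Total Δv = Δv₁ + Δv₂ = 21710 m/s = 21.71 km/s.

Δv_total ≈ 21.7 km/s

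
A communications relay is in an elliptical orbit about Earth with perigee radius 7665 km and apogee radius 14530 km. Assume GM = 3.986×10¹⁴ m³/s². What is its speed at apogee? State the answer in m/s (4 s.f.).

v ≈ 4353 m/s

Semi-major axis a = (r_p + r_a)/2 = 11098 km = 1.110×10⁷ m.
Vis-viva: v² = μ(2/r − 1/a) = 3.986×10¹⁴ × (1.376×10⁻⁷ − 9.011×10⁻⁸) = 1.895×10⁷ m²/s².
v = 4353 m/s.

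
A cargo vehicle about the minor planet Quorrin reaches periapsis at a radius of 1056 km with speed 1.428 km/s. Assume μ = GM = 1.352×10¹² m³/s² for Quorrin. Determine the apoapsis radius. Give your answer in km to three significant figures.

apoapsis radius ≈ 4130 km

r_p = 1.056×10⁶ m.
Specific energy ε = v²/2 − μ/r = -2.607×10⁵ J/kg, so a = −μ/(2ε) = 2.593×10⁶ m.
The apsides satisfy r_p + r_a = 2a, so the apoapsis radius is 2a − r_p = 4.130×10⁶ m = 4129.8 km.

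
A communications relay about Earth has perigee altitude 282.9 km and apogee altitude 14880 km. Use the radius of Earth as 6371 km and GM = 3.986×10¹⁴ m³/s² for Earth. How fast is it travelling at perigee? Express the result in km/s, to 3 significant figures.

v ≈ 9.55 km/s

r_p = 6371 + 282.9 = 6653.9 km = 6.6539×10⁶ m.
r_a = 6371 + 14880 = 21251 km = 2.1251×10⁷ m.
Semi-major axis a = (r_p + r_a)/2 = 13952 km = 1.395×10⁷ m.
Vis-viva: v² = μ(2/r − 1/a) = 3.986×10¹⁴ × (3.006×10⁻⁷ − 7.167×10⁻⁸) = 9.124×10⁷ m²/s².
v = 9552 m/s = 9.552 km/s.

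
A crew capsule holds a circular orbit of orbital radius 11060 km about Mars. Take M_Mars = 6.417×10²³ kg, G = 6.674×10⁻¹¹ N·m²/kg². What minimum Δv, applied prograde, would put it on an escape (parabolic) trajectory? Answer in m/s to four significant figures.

Δv ≈ 815.1 m/s

μ = GM = 6.674×10⁻¹¹ × 6.417×10²³ = 4.283×10¹³ m³/s².
r = 11060 km = 1.106×10⁷ m.
Circular speed v_c = √(μ/r) = 1968 m/s.
Escape speed v_esc = √(2μ/r) = √2 × v_c = 2783 m/s.
Δv = v_esc − v_c = 815.1 m/s.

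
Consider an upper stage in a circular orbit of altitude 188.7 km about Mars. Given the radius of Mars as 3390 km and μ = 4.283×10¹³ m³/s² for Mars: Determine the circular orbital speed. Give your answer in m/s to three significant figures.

r = 3390 + 188.7 = 3578.7 km = 3.5787×10⁶ m.
For a circular orbit v = √(μ/r) = √(4.283×10¹³ / 3.579×10⁶) = √(1.197×10⁷) = 3459 m/s.

v ≈ 3460 m/s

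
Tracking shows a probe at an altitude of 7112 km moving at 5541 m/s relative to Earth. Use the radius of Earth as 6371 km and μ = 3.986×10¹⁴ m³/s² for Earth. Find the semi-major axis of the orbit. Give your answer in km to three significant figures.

r = 6371 + 7112 = 13483 km = 1.348×10⁷ m.
Vis-viva rearranged: 1/a = 2/r − v²/μ = 1.483×10⁻⁷ − 7.703×10⁻⁸ = 7.131×10⁻⁸ m⁻¹.
a = 1.402×10⁷ m = 14024 km.

a ≈ 14000 km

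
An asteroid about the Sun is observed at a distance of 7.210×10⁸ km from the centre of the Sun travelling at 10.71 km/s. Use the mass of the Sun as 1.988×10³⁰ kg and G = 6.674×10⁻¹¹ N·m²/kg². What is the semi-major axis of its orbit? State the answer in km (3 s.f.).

μ = GM = 6.674×10⁻¹¹ × 1.988×10³⁰ = 1.327×10²⁰ m³/s².
r = 7.210×10¹¹ m.
Vis-viva rearranged: 1/a = 2/r − v²/μ = 2.774×10⁻¹² − 8.645×10⁻¹³ = 1.909×10⁻¹² m⁻¹.
a = 5.237×10¹¹ m = 5.2372×10⁸ km.

a ≈ 5.24×10⁸ km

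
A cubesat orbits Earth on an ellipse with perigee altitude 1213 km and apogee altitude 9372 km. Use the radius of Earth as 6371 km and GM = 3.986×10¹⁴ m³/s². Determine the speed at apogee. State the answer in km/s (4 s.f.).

r_p = 6371 + 1213 = 7584.0 km = 7.5840×10⁶ m.
r_a = 6371 + 9372 = 15743 km = 1.5743×10⁷ m.
Semi-major axis a = (r_p + r_a)/2 = 11664 km = 1.166×10⁷ m.
Vis-viva: v² = μ(2/r − 1/a) = 3.986×10¹⁴ × (1.270×10⁻⁷ − 8.574×10⁻⁸) = 1.646×10⁷ m²/s².
v = 4058 m/s = 4.058 km/s.

v ≈ 4.058 km/s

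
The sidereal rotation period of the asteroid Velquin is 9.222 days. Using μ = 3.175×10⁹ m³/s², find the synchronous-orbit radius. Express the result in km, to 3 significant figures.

T = 9.222 days = 7.968×10⁵ s.
A synchronous orbit has period T, so by Kepler's third law a = (μT²/4π²)^(1/3).
μT²/4π² = 3.175×10⁹ × (7.968×10⁵)² / 39.48 = 5.106×10¹⁹ m³.
a = 3.710×10⁶ m = 3709.8 km.

r_sync ≈ 3710 km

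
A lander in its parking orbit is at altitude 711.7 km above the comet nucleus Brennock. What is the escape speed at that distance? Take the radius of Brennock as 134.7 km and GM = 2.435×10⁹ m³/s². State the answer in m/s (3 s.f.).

r = 134.7 + 711.7 = 846.40 km = 8.4640×10⁵ m.
Escape speed v_esc = √(2μ/r) = √(2 × 2.435×10⁹ / 8.464×10⁵) = √(5.754×10³) = 75.85 m/s.

v_esc ≈ 75.9 m/s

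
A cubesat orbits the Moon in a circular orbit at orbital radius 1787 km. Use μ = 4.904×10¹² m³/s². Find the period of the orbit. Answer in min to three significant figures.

T ≈ 113 min

r = 1787 km = 1.787×10⁶ m.
Kepler's third law: T = 2π√(r³/μ) = 2π√((1.787×10⁶)³ / 4.904×10¹²).
r³/μ = 1.164×10⁶ s², so T = 2π × 1.079×10³ = 6.778×10³ s.
Converting: 6.778×10³ s ÷ 60.00 = 113.0 min.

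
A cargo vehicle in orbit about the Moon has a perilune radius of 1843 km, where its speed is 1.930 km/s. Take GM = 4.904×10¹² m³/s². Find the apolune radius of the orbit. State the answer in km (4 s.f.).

apolune radius ≈ 4299 km

r_p = 1.843×10⁶ m.
Specific energy ε = v²/2 − μ/r = -7.984×10⁵ J/kg, so a = −μ/(2ε) = 3.071×10⁶ m.
The apsides satisfy r_p + r_a = 2a, so the apolune radius is 2a − r_p = 4.299×10⁶ m = 4299.1 km.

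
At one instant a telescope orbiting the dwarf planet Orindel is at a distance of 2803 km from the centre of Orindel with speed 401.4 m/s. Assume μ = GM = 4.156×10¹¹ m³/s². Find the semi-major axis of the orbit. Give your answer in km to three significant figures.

a ≈ 3070 km

r = 2.803×10⁶ m.
Specific orbital energy ε = v²/2 − μ/r = (401.4)²/2 − 4.156×10¹¹/2.803×10⁶ = -6.771×10⁴ J/kg.
Since ε = −μ/(2a), a = −μ/(2ε) = 3.069×10⁶ m = 3069.0 km.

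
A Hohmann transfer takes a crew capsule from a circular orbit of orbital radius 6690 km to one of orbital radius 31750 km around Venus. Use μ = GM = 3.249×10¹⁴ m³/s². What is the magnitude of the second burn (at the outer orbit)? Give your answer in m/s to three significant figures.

r₁ = 6690 km = 6.690×10⁶ m.
r₂ = 31750 km = 3.175×10⁷ m.
Transfer ellipse a_t = (r₁ + r₂)/2 = 1.922×10⁷ m.
At r₁: circular v_c1 = √(μ/r₁) = 6969 m/s; transfer-periapsis v_p = √[μ(2/r₁ − 1/a_t)] = 8957 m/s.
At r₂: circular v_c2 = √(μ/r₂) = 3199 m/s; transfer-apoapsis v_a = √[μ(2/r₂ − 1/a_t)] = 1887 m/s.
Δv₂ = v_c2 − v_a = 1312 m/s.

Δv ≈ 1310 m/s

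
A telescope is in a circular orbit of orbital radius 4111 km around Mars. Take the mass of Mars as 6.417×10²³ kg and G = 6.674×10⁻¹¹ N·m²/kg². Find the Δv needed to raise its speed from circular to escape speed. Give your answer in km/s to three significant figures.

Δv ≈ 1.34 km/s

μ = GM = 6.674×10⁻¹¹ × 6.417×10²³ = 4.283×10¹³ m³/s².
r = 4111 km = 4.111×10⁶ m.
Circular speed v_c = √(μ/r) = 3228 m/s.
Escape speed v_esc = √(2μ/r) = √2 × v_c = 4565 m/s.
Δv = v_esc − v_c = 1337 m/s = 1.337 km/s.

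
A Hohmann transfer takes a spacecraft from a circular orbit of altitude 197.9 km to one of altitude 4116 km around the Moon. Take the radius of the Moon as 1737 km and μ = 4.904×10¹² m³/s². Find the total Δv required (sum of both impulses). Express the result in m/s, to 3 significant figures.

r₁ = 1737 + 197.9 = 1934.9 km = 1.9349×10⁶ m.
r₂ = 1737 + 4116 = 5853.0 km = 5.8530×10⁶ m.
Transfer ellipse a_t = (r₁ + r₂)/2 = 3.894×10⁶ m.
At r₁: circular v_c1 = √(μ/r₁) = 1592 m/s; transfer-perilune v_p = √[μ(2/r₁ − 1/a_t)] = 1952 m/s.
Δv₁ = v_p − v_c1 = 359.8 m/s.
At r₂: circular v_c2 = √(μ/r₂) = 915.3 m/s; transfer-apolune v_a = √[μ(2/r₂ − 1/a_t)] = 645.2 m/s.
Δv₂ = v_c2 − v_a = 270.1 m/s.
Total Δv = Δv₁ + Δv₂ = 629.9 m/s.

Δv_total ≈ 630 m/s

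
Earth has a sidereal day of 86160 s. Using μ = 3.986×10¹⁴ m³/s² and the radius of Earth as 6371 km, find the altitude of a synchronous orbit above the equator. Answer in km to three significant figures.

h_sync ≈ 35800 km

A synchronous orbit has period T, so by Kepler's third law a = (μT²/4π²)^(1/3).
μT²/4π² = 3.986×10¹⁴ × (8.616×10⁴)² / 39.48 = 7.495×10²² m³.
a = 4.216×10⁷ m = 42163 km.
Altitude h = a − R = 42163 − 6371 = 35792 km.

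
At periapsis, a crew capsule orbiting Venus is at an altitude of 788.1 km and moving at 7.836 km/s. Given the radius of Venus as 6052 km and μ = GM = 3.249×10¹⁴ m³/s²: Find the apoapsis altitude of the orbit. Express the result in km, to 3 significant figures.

apoapsis altitude ≈ 6450 km

r_p = 6052 + 788.1 = 6840.1 km = 6.840×10⁶ m.
Specific energy ε = v²/2 − μ/r = -1.680×10⁷ J/kg, so a = −μ/(2ε) = 9.671×10⁶ m.
The apsides satisfy r_p + r_a = 2a, so the apoapsis radius is 2a − r_p = 1.250×10⁷ m = 12502 km.
Apoapsis altitude = 12502 − 6052 = 6449.7 km.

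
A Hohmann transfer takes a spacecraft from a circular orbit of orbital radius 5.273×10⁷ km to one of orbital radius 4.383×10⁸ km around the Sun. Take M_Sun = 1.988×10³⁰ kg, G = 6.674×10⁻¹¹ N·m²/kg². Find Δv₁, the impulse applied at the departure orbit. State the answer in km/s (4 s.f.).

μ = GM = 6.674×10⁻¹¹ × 1.988×10³⁰ = 1.327×10²⁰ m³/s².
r₁ = 5.273×10⁷ km = 5.273×10¹⁰ m.
r₂ = 4.383×10⁸ km = 4.383×10¹¹ m.
Transfer ellipse a_t = (r₁ + r₂)/2 = 2.455×10¹¹ m.
At r₁: circular v_c1 = √(μ/r₁) = 50160 m/s; transfer-perihelion v_p = √[μ(2/r₁ − 1/a_t)] = 67020 m/s.
Δv₁ = v_p − v_c1 = 16860 m/s.
= 16.86 km/s.

Δv ≈ 16.86 km/s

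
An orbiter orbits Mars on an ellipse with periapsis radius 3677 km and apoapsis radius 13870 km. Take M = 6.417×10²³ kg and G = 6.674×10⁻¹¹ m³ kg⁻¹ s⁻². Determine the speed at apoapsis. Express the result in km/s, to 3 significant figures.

μ = GM = 6.674×10⁻¹¹ × 6.417×10²³ = 4.283×10¹³ m³/s².
Semi-major axis a = (r_p + r_a)/2 = 8773.5 km = 8.774×10⁶ m.
Vis-viva: v² = μ(2/r − 1/a) = 4.283×10¹³ × (1.442×10⁻⁷ − 1.140×10⁻⁷) = 1.294×10⁶ m²/s².
v = 1138 m/s = 1.138 km/s.

v ≈ 1.14 km/s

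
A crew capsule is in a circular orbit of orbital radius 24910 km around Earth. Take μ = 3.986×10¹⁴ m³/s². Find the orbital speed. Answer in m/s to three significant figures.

v ≈ 4000 m/s

r = 24910 km = 2.491×10⁷ m.
For a circular orbit v = √(μ/r) = √(3.986×10¹⁴ / 2.491×10⁷) = √(1.600×10⁷) = 4000 m/s.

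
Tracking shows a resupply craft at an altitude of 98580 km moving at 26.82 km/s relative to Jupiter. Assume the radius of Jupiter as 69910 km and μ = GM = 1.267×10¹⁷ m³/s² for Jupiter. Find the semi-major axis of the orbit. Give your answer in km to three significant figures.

a ≈ 1.61×10⁵ km

r = 69910 + 98580 = 1.6849×10⁵ km = 1.685×10⁸ m.
Specific orbital energy ε = v²/2 − μ/r = (26820)²/2 − 1.267×10¹⁷/1.685×10⁸ = -3.923×10⁸ J/kg.
Since ε = −μ/(2a), a = −μ/(2ε) = 1.615×10⁸ m = 1.6148×10⁵ km.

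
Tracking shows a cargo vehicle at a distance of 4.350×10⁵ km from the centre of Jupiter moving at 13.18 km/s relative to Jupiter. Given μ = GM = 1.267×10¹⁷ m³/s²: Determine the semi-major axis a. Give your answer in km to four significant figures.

r = 4.350×10⁸ m.
Specific orbital energy ε = v²/2 − μ/r = (13180)²/2 − 1.267×10¹⁷/4.350×10⁸ = -2.044×10⁸ J/kg.
Since ε = −μ/(2a), a = −μ/(2ε) = 3.099×10⁸ m = 3.0992×10⁵ km.

a ≈ 3.099×10⁵ km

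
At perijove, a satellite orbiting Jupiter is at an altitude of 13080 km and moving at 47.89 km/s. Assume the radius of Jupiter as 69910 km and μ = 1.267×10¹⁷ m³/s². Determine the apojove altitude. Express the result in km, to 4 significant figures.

r_p = 69910 + 13080 = 82990 km = 8.299×10⁷ m.
Specific energy ε = v²/2 − μ/r = -3.800×10⁸ J/kg, so a = −μ/(2ε) = 1.667×10⁸ m.
The apsides satisfy r_p + r_a = 2a, so the apojove radius is 2a − r_p = 2.505×10⁸ m = 2.5046×10⁵ km.
Apojove altitude = 2.5046×10⁵ − 69910 = 1.8055×10⁵ km.

apojove altitude ≈ 1.806×10⁵ km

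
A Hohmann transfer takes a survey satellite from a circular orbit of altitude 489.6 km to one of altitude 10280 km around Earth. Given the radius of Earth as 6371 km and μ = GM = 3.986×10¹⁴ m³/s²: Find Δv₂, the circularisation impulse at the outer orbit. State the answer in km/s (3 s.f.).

r₁ = 6371 + 489.6 = 6860.6 km = 6.8606×10⁶ m.
r₂ = 6371 + 10280 = 16651 km = 1.6651×10⁷ m.
Transfer ellipse a_t = (r₁ + r₂)/2 = 1.176×10⁷ m.
At r₁: circular v_c1 = √(μ/r₁) = 7622 m/s; transfer-perigee v_p = √[μ(2/r₁ − 1/a_t)] = 9072 m/s.
At r₂: circular v_c2 = √(μ/r₂) = 4893 m/s; transfer-apogee v_a = √[μ(2/r₂ − 1/a_t)] = 3738 m/s.
Δv₂ = v_c2 − v_a = 1155 m/s.
= 1.155 km/s.

Δv ≈ 1.16 km/s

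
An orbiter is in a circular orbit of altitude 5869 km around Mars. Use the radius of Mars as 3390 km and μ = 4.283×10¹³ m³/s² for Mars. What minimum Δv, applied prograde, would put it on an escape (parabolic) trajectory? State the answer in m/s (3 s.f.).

Δv ≈ 891 m/s

r = 3390 + 5869 = 9259.0 km = 9.2590×10⁶ m.
Circular speed v_c = √(μ/r) = 2151 m/s.
Escape speed v_esc = √(2μ/r) = √2 × v_c = 3042 m/s.
Δv = v_esc − v_c = 890.9 m/s.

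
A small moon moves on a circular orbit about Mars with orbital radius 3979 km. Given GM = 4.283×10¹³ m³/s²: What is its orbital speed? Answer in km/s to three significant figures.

v ≈ 3.28 km/s

r = 3979 km = 3.979×10⁶ m.
For a circular orbit v = √(μ/r) = √(4.283×10¹³ / 3.979×10⁶) = √(1.076×10⁷) = 3281 m/s.
That is 3.281 km/s.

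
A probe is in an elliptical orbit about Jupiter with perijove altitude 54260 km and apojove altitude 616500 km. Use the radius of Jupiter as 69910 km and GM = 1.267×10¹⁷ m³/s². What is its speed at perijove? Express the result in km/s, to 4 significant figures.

v ≈ 41.57 km/s

r_p = 69910 + 54260 = 124170 km = 1.2417×10⁸ m.
r_a = 69910 + 616500 = 686410 km = 6.8641×10⁸ m.
Semi-major axis a = (r_p + r_a)/2 = 4.0529×10⁵ km = 4.053×10⁸ m.
Vis-viva: v² = μ(2/r − 1/a) = 1.267×10¹⁷ × (1.611×10⁻⁸ − 2.467×10⁻⁹) = 1.728×10⁹ m²/s².
v = 41570 m/s = 41.57 km/s.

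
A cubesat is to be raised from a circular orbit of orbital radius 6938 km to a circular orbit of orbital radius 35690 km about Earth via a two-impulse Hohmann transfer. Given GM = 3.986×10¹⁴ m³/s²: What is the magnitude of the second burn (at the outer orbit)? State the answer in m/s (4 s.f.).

Δv ≈ 1435 m/s

r₁ = 6938 km = 6.938×10⁶ m.
r₂ = 35690 km = 3.569×10⁷ m.
Transfer ellipse a_t = (r₁ + r₂)/2 = 2.131×10⁷ m.
At r₁: circular v_c1 = √(μ/r₁) = 7580 m/s; transfer-perigee v_p = √[μ(2/r₁ − 1/a_t)] = 9808 m/s.
At r₂: circular v_c2 = √(μ/r₂) = 3342 m/s; transfer-apogee v_a = √[μ(2/r₂ − 1/a_t)] = 1907 m/s.
Δv₂ = v_c2 − v_a = 1435 m/s.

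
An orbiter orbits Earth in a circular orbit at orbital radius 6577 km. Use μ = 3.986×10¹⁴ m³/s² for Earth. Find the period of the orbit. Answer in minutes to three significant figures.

r = 6577 km = 6.577×10⁶ m.
Kepler's third law: T = 2π√(r³/μ) = 2π√((6.577×10⁶)³ / 3.986×10¹⁴).
r³/μ = 7.138×10⁵ s², so T = 2π × 8.448×10² = 5.308×10³ s.
Converting: 5.308×10³ s ÷ 60.00 = 88.47 minutes.

T ≈ 88.5 minutes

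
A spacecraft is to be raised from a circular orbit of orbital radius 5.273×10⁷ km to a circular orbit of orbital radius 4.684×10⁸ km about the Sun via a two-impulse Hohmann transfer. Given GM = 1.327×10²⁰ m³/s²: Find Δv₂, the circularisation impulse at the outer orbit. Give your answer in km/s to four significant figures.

r₁ = 5.273×10⁷ km = 5.273×10¹⁰ m.
r₂ = 4.684×10⁸ km = 4.684×10¹¹ m.
Transfer ellipse a_t = (r₁ + r₂)/2 = 2.606×10¹¹ m.
At r₁: circular v_c1 = √(μ/r₁) = 50170 m/s; transfer-perihelion v_p = √[μ(2/r₁ − 1/a_t)] = 67260 m/s.
At r₂: circular v_c2 = √(μ/r₂) = 16830 m/s; transfer-aphelion v_a = √[μ(2/r₂ − 1/a_t)] = 7572 m/s.
Δv₂ = v_c2 − v_a = 9260 m/s.
= 9.260 km/s.

Δv ≈ 9.260 km/s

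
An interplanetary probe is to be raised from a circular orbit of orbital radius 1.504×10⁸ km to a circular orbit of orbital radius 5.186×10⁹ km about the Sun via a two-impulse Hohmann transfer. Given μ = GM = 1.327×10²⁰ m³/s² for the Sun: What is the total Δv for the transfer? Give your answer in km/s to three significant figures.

Δv_total ≈ 15.6 km/s

r₁ = 1.504×10⁸ km = 1.504×10¹¹ m.
r₂ = 5.186×10⁹ km = 5.186×10¹² m.
Transfer ellipse a_t = (r₁ + r₂)/2 = 2.668×10¹² m.
At r₁: circular v_c1 = √(μ/r₁) = 29700 m/s; transfer-perihelion v_p = √[μ(2/r₁ − 1/a_t)] = 41410 m/s.
Δv₁ = v_p − v_c1 = 11710 m/s.
At r₂: circular v_c2 = √(μ/r₂) = 5058 m/s; transfer-aphelion v_a = √[μ(2/r₂ − 1/a_t)] = 1201 m/s.
Δv₂ = v_c2 − v_a = 3857 m/s.
Total Δv = Δv₁ + Δv₂ = 15570 m/s = 15.57 km/s.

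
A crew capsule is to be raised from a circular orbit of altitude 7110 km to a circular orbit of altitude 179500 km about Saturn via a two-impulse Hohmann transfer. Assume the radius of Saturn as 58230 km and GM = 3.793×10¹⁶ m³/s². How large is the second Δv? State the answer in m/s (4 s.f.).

Δv ≈ 4337 m/s

r₁ = 58230 + 7110 = 65340 km = 6.5340×10⁷ m.
r₂ = 58230 + 179500 = 237730 km = 2.3773×10⁸ m.
Transfer ellipse a_t = (r₁ + r₂)/2 = 1.515×10⁸ m.
At r₁: circular v_c1 = √(μ/r₁) = 24090 m/s; transfer-perikrone v_p = √[μ(2/r₁ − 1/a_t)] = 30180 m/s.
At r₂: circular v_c2 = √(μ/r₂) = 12630 m/s; transfer-apokrone v_a = √[μ(2/r₂ − 1/a_t)] = 8294 m/s.
Δv₂ = v_c2 − v_a = 4337 m/s.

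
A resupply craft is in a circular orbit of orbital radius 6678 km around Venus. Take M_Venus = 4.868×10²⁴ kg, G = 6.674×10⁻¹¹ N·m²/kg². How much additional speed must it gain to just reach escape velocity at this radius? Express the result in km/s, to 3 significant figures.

Δv ≈ 2.89 km/s

μ = GM = 6.674×10⁻¹¹ × 4.868×10²⁴ = 3.249×10¹⁴ m³/s².
r = 6678 km = 6.678×10⁶ m.
Circular speed v_c = √(μ/r) = 6975 m/s.
Escape speed v_esc = √(2μ/r) = √2 × v_c = 9864 m/s.
Δv = v_esc − v_c = 2889 m/s = 2.889 km/s.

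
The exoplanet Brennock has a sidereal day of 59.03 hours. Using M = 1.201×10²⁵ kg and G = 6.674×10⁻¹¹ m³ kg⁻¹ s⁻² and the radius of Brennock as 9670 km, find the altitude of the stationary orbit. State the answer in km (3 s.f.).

h_sync ≈ 87500 km

μ = GM = 6.674×10⁻¹¹ × 1.201×10²⁵ = 8.015×10¹⁴ m³/s².
T = 59.03 hours = 2.125×10⁵ s.
A synchronous orbit has period T, so by Kepler's third law a = (μT²/4π²)^(1/3).
μT²/4π² = 8.015×10¹⁴ × (2.125×10⁵)² / 39.48 = 9.169×10²³ m³.
a = 9.715×10⁷ m = 97149 km.
Altitude h = a − R = 97149 − 9670 = 87479 km.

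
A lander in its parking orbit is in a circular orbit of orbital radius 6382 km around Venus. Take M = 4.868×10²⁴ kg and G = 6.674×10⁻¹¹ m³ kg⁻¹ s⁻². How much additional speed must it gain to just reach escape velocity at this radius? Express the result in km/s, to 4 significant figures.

μ = GM = 6.674×10⁻¹¹ × 4.868×10²⁴ = 3.249×10¹⁴ m³/s².
r = 6382 km = 6.382×10⁶ m.
Circular speed v_c = √(μ/r) = 7135 m/s.
Escape speed v_esc = √(2μ/r) = √2 × v_c = 10090 m/s.
Δv = v_esc − v_c = 2955 m/s = 2.955 km/s.

Δv ≈ 2.955 km/s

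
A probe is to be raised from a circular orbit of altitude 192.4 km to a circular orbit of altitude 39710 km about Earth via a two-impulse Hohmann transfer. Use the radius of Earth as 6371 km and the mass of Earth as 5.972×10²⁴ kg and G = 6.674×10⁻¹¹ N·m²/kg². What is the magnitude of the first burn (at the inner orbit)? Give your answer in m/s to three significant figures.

μ = GM = 6.674×10⁻¹¹ × 5.972×10²⁴ = 3.986×10¹⁴ m³/s².
r₁ = 6371 + 192.4 = 6563.4 km = 6.5634×10⁶ m.
r₂ = 6371 + 39710 = 46081 km = 4.6081×10⁷ m.
Transfer ellipse a_t = (r₁ + r₂)/2 = 2.632×10⁷ m.
At r₁: circular v_c1 = √(μ/r₁) = 7793 m/s; transfer-perigee v_p = √[μ(2/r₁ − 1/a_t)] = 10310 m/s.
Δv₁ = v_p − v_c1 = 2518 m/s.

Δv ≈ 2520 m/s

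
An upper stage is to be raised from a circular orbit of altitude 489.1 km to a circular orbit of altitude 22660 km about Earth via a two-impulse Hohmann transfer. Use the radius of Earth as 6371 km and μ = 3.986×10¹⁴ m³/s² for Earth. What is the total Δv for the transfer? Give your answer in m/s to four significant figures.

r₁ = 6371 + 489.1 = 6860.1 km = 6.8601×10⁶ m.
r₂ = 6371 + 22660 = 29031 km = 2.9031×10⁷ m.
Transfer ellipse a_t = (r₁ + r₂)/2 = 1.795×10⁷ m.
At r₁: circular v_c1 = √(μ/r₁) = 7623 m/s; transfer-perigee v_p = √[μ(2/r₁ − 1/a_t)] = 9695 m/s.
Δv₁ = v_p − v_c1 = 2073 m/s.
At r₂: circular v_c2 = √(μ/r₂) = 3705 m/s; transfer-apogee v_a = √[μ(2/r₂ − 1/a_t)] = 2291 m/s.
Δv₂ = v_c2 − v_a = 1414 m/s.
Total Δv = Δv₁ + Δv₂ = 3487 m/s.

Δv_total ≈ 3487 m/s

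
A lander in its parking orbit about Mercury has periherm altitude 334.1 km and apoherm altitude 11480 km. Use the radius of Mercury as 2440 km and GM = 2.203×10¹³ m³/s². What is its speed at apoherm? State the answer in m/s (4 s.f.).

v ≈ 725.2 m/s

r_p = 2440 + 334.1 = 2774.1 km = 2.7741×10⁶ m.
r_a = 2440 + 11480 = 13920 km = 1.3920×10⁷ m.
Semi-major axis a = (r_p + r_a)/2 = 8347.0 km = 8.347×10⁶ m.
Vis-viva: v² = μ(2/r − 1/a) = 2.203×10¹³ × (1.437×10⁻⁷ − 1.198×10⁻⁷) = 5.260×10⁵ m²/s².
v = 725.2 m/s.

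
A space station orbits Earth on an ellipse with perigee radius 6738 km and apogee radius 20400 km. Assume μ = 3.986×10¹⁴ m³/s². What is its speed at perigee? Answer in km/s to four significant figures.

Semi-major axis a = (r_p + r_a)/2 = 13569 km = 1.357×10⁷ m.
Vis-viva: v² = μ(2/r − 1/a) = 3.986×10¹⁴ × (2.968×10⁻⁷ − 7.370×10⁻⁸) = 8.894×10⁷ m²/s².
v = 9431 m/s = 9.431 km/s.

v ≈ 9.431 km/s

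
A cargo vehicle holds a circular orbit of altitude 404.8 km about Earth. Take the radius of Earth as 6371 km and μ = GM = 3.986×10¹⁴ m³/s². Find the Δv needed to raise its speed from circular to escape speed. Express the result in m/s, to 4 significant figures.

r = 6371 + 404.8 = 6775.8 km = 6.7758×10⁶ m.
Circular speed v_c = √(μ/r) = 7670 m/s.
Escape speed v_esc = √(2μ/r) = √2 × v_c = 10850 m/s.
Δv = v_esc − v_c = 3177 m/s.

Δv ≈ 3177 m/s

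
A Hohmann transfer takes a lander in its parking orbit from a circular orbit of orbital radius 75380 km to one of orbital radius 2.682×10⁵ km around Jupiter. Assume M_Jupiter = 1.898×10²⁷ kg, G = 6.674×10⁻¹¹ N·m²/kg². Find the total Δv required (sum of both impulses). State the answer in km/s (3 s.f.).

μ = GM = 6.674×10⁻¹¹ × 1.898×10²⁷ = 1.267×10¹⁷ m³/s².
r₁ = 75380 km = 7.538×10⁷ m.
r₂ = 2.682×10⁵ km = 2.682×10⁸ m.
Transfer ellipse a_t = (r₁ + r₂)/2 = 1.718×10⁸ m.
At r₁: circular v_c1 = √(μ/r₁) = 40990 m/s; transfer-perijove v_p = √[μ(2/r₁ − 1/a_t)] = 51220 m/s.
Δv₁ = v_p − v_c1 = 10230 m/s.
At r₂: circular v_c2 = √(μ/r₂) = 21730 m/s; transfer-apojove v_a = √[μ(2/r₂ − 1/a_t)] = 14400 m/s.
Δv₂ = v_c2 − v_a = 7337 m/s.
Total Δv = Δv₁ + Δv₂ = 17560 m/s = 17.56 km/s.

Δv_total ≈ 17.6 km/s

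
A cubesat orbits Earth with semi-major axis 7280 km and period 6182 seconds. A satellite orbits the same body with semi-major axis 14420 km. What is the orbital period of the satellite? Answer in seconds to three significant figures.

Kepler's third law: T² ∝ a³, so T₂ = T₁ (a₂/a₁)^(3/2).
a₂/a₁ = 1.981, (a₂/a₁)^(3/2) = 2.788.
T₂ = 6182 × 2.788 = 17230 seconds.

T₂ ≈ 17200 seconds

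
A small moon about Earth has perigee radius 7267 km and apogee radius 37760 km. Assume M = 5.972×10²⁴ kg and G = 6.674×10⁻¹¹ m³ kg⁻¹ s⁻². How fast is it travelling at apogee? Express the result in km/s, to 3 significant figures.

v ≈ 1.85 km/s

μ = GM = 6.674×10⁻¹¹ × 5.972×10²⁴ = 3.986×10¹⁴ m³/s².
Semi-major axis a = (r_p + r_a)/2 = 22514 km = 2.251×10⁷ m.
Vis-viva: v² = μ(2/r − 1/a) = 3.986×10¹⁴ × (5.297×10⁻⁸ − 4.442×10⁻⁸) = 3.407×10⁶ m²/s².
v = 1846 m/s = 1.846 km/s.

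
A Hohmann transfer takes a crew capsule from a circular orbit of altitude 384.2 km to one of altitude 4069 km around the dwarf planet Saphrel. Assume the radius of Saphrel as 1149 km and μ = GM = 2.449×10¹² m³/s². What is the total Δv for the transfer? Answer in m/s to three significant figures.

r₁ = 1149 + 384.2 = 1533.2 km = 1.5332×10⁶ m.
r₂ = 1149 + 4069 = 5218.0 km = 5.2180×10⁶ m.
Transfer ellipse a_t = (r₁ + r₂)/2 = 3.376×10⁶ m.
At r₁: circular v_c1 = √(μ/r₁) = 1264 m/s; transfer-periapsis v_p = √[μ(2/r₁ − 1/a_t)] = 1571 m/s.
Δv₁ = v_p − v_c1 = 307.5 m/s.
At r₂: circular v_c2 = √(μ/r₂) = 685.1 m/s; transfer-apoapsis v_a = √[μ(2/r₂ − 1/a_t)] = 461.7 m/s.
Δv₂ = v_c2 − v_a = 223.4 m/s.
Total Δv = Δv₁ + Δv₂ = 530.9 m/s.

Δv_total ≈ 531 m/s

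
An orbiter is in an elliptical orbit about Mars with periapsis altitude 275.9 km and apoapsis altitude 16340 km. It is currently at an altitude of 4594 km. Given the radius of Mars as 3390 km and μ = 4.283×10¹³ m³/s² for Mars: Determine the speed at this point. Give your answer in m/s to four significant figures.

r_p = 3390 + 275.9 = 3665.9 km = 3.6659×10⁶ m.
r_a = 3390 + 16340 = 19730 km = 1.9730×10⁷ m.
r = 3390 + 4594 = 7984.0 km = 7.984×10⁶ m.
Semi-major axis a = (r_p + r_a)/2 = 11698 km = 1.170×10⁷ m.
Vis-viva: v² = μ(2/r − 1/a) = 4.283×10¹³ × (2.505×10⁻⁷ − 8.549×10⁻⁸) = 7.068×10⁶ m²/s².
v = 2659 m/s.

v ≈ 2659 m/s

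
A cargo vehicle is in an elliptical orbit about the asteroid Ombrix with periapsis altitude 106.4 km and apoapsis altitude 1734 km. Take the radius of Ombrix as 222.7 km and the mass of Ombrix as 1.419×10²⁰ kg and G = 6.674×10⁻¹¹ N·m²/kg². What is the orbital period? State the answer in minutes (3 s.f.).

T ≈ 1310 minutes

μ = GM = 6.674×10⁻¹¹ × 1.419×10²⁰ = 9.470×10⁹ m³/s².
r_p = 222.7 + 106.4 = 329.10 km = 3.2910×10⁵ m.
r_a = 222.7 + 1734 = 1956.7 km = 1.9567×10⁶ m.
Semi-major axis a = (r_p + r_a)/2 = (329.10 + 1956.7)/2 = 1142.9 km = 1.143×10⁶ m.
By Kepler's third law T = 2π√(a³/μ) = 2π × 1.256×10⁴ = 7.889×10⁴ s.
= 1315 minutes.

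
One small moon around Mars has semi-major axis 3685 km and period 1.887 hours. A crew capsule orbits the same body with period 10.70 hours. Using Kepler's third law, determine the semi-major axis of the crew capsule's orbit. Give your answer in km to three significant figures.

Kepler's third law: a³ ∝ T², so a₂ = a₁ (T₂/T₁)^(2/3).
T₂/T₁ = 5.670, (T₂/T₁)^(2/3) = 3.180.
a₂ = 3685 × 3.180 = 11720 km.

a₂ ≈ 11700 km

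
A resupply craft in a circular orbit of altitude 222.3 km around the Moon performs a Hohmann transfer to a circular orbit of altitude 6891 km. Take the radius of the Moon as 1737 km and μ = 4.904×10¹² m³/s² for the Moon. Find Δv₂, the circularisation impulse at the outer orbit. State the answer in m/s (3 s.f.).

r₁ = 1737 + 222.3 = 1959.3 km = 1.9593×10⁶ m.
r₂ = 1737 + 6891 = 8628.0 km = 8.6280×10⁶ m.
Transfer ellipse a_t = (r₁ + r₂)/2 = 5.294×10⁶ m.
At r₁: circular v_c1 = √(μ/r₁) = 1582 m/s; transfer-perilune v_p = √[μ(2/r₁ − 1/a_t)] = 2020 m/s.
At r₂: circular v_c2 = √(μ/r₂) = 753.9 m/s; transfer-apolune v_a = √[μ(2/r₂ − 1/a_t)] = 458.7 m/s.
Δv₂ = v_c2 − v_a = 295.2 m/s.

Δv ≈ 295 m/s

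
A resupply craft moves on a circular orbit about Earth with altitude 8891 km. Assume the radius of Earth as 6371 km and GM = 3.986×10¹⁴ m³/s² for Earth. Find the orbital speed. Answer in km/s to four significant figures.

v ≈ 5.110 km/s

r = 6371 + 8891 = 15262 km = 1.5262×10⁷ m.
For a circular orbit v = √(μ/r) = √(3.986×10¹⁴ / 1.526×10⁷) = √(2.612×10⁷) = 5110 m/s.
That is 5.110 km/s.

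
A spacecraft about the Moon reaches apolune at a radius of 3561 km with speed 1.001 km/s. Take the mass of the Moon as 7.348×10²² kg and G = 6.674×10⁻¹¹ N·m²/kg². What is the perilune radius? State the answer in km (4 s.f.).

μ = GM = 6.674×10⁻¹¹ × 7.348×10²² = 4.904×10¹² m³/s².
r_a = 3.561×10⁶ m.
Specific energy ε = v²/2 − μ/r = -8.762×10⁵ J/kg, so a = −μ/(2ε) = 2.799×10⁶ m.
The apsides satisfy r_p + r_a = 2a, so the perilune radius is 2a − r_a = 2.036×10⁶ m = 2036.2 km.

perilune radius ≈ 2036 km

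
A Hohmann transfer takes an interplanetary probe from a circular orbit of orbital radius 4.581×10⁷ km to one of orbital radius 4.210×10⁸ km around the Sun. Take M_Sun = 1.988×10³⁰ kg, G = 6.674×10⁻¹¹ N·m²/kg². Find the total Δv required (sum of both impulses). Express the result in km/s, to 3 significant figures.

Δv_total ≈ 28.3 km/s

μ = GM = 6.674×10⁻¹¹ × 1.988×10³⁰ = 1.327×10²⁰ m³/s².
r₁ = 4.581×10⁷ km = 4.581×10¹⁰ m.
r₂ = 4.210×10⁸ km = 4.210×10¹¹ m.
Transfer ellipse a_t = (r₁ + r₂)/2 = 2.334×10¹¹ m.
At r₁: circular v_c1 = √(μ/r₁) = 53820 m/s; transfer-perihelion v_p = √[μ(2/r₁ − 1/a_t)] = 72280 m/s.
Δv₁ = v_p − v_c1 = 18460 m/s.
At r₂: circular v_c2 = √(μ/r₂) = 17750 m/s; transfer-aphelion v_a = √[μ(2/r₂ − 1/a_t)] = 7865 m/s.
Δv₂ = v_c2 − v_a = 9888 m/s.
Total Δv = Δv₁ + Δv₂ = 28350 m/s = 28.35 km/s.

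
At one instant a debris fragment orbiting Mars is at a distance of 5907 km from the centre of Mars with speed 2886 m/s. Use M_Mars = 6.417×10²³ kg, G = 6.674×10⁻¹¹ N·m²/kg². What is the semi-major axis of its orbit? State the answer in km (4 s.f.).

μ = GM = 6.674×10⁻¹¹ × 6.417×10²³ = 4.283×10¹³ m³/s².
r = 5.907×10⁶ m.
Specific orbital energy ε = v²/2 − μ/r = (2886)²/2 − 4.283×10¹³/5.907×10⁶ = -3.086×10⁶ J/kg.
Since ε = −μ/(2a), a = −μ/(2ε) = 6.940×10⁶ m = 6939.5 km.

a ≈ 6940 km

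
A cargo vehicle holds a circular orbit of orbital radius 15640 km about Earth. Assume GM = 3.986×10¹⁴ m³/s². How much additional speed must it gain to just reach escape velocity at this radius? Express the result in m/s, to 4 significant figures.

r = 15640 km = 1.564×10⁷ m.
Circular speed v_c = √(μ/r) = 5048 m/s.
Escape speed v_esc = √(2μ/r) = √2 × v_c = 7139 m/s.
Δv = v_esc − v_c = 2091 m/s.

Δv ≈ 2091 m/s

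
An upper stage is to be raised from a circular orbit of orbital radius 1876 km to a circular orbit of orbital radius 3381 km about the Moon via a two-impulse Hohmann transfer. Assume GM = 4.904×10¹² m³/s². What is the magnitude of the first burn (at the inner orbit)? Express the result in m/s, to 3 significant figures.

r₁ = 1876 km = 1.876×10⁶ m.
r₂ = 3381 km = 3.381×10⁶ m.
Transfer ellipse a_t = (r₁ + r₂)/2 = 2.628×10⁶ m.
At r₁: circular v_c1 = √(μ/r₁) = 1617 m/s; transfer-perilune v_p = √[μ(2/r₁ − 1/a_t)] = 1834 m/s.
Δv₁ = v_p − v_c1 = 216.9 m/s.

Δv ≈ 217 m/s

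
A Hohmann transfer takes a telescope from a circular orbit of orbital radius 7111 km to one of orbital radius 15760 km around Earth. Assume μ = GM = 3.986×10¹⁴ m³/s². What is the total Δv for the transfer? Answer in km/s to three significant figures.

Δv_total ≈ 2.37 km/s

r₁ = 7111 km = 7.111×10⁶ m.
r₂ = 15760 km = 1.576×10⁷ m.
Transfer ellipse a_t = (r₁ + r₂)/2 = 1.144×10⁷ m.
At r₁: circular v_c1 = √(μ/r₁) = 7487 m/s; transfer-perigee v_p = √[μ(2/r₁ − 1/a_t)] = 8789 m/s.
Δv₁ = v_p − v_c1 = 1302 m/s.
At r₂: circular v_c2 = √(μ/r₂) = 5029 m/s; transfer-apogee v_a = √[μ(2/r₂ − 1/a_t)] = 3966 m/s.
Δv₂ = v_c2 − v_a = 1063 m/s.
Total Δv = Δv₁ + Δv₂ = 2366 m/s = 2.366 km/s.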